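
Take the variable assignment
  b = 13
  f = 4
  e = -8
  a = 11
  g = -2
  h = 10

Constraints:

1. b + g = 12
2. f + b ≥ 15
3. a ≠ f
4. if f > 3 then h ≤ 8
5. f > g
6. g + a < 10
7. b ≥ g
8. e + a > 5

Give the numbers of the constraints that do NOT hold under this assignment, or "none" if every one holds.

The assignment fails constraints 1, 4, and 8.

1. b + g = 13 + (-2) = 11, not 12 — violated.
2. f + b = 4 + 13 = 17; 17 ≥ 15 — satisfied.
3. a = 11, f = 4; distinct — satisfied.
4. f = 4 > 3, so we need h ≤ 8; but h = 10 > 8 — violated.
5. f = 4, g = -2; 4 > -2 — satisfied.
6. g + a = -2 + 11 = 9; 9 < 10 — satisfied.
7. b = 13, g = -2; 13 ≥ -2 — satisfied.
8. e + a = -8 + 11 = 3; 3 ≤ 5, bound 5 not met — violated.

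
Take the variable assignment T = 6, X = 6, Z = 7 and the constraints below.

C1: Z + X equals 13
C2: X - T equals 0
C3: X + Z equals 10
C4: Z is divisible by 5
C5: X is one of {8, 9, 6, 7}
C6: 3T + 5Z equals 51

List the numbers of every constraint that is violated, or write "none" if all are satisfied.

Violated: 3, 4, and 6.

C1: Z + X = 7 + 6 = 13 — holds.
C2: X - T = 6 - 6 = 0 — holds.
C3: X + Z = 6 + 7 = 13, not 10 — does not hold.
C4: 7 = 5*1 + 2, so 5 does not divide 7 — does not hold.
C5: X = 6 is in {8, 9, 6, 7} — holds.
C6: 3T + 5Z = 3(6) + 5(7) = 53, not 51 — does not hold.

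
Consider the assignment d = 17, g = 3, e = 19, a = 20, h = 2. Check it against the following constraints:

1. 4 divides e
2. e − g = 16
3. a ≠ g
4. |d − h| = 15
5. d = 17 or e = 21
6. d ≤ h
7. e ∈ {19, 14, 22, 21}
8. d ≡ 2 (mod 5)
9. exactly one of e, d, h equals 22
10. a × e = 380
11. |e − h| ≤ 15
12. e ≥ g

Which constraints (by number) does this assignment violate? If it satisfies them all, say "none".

1. 19 = 4×4 + 3, so 4 does not divide 19 — violated.
2. e − g = 19 − 3 = 16 — OK.
3. a = 20, g = 3; distinct — OK.
4. |17 − 2| = 15 — OK.
5. d = 17 = 17 (first disjunct) — OK.
6. d = 17, h = 2; 17 > 2 (want ≤) — violated.
7. e = 19 is in {19, 14, 22, 21} — OK.
8. 17 mod 5 = 2 — OK.
9. e=19, d=17, h=2; 0 of them equal 22, not exactly one — violated.
10. a × e = 20 × 19 = 380 — OK.
11. |19 − 2| = 17; 17 > 15, exceeds bound 15 — violated.
12. e = 19, g = 3; 19 ≥ 3 — OK.

The assignment fails constraints 1, 6, 9, and 11.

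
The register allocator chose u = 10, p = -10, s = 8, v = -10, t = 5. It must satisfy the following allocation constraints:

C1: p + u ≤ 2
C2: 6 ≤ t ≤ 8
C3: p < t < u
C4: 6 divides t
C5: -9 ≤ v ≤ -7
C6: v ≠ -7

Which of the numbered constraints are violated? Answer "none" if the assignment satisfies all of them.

Constraints 2, 4, 5 do not hold.

C1: p + u = -10 + 10 = 0; 0 ≤ 2  OK
C2: t = 5 is outside [6, 8]  FAIL
C3: values -10 < 5 < 10  OK
C4: 5 = 6×0 + 5, so 6 does not divide 5  FAIL
C5: v = -10 is outside [-9, -7]  FAIL
C6: v = -10, and -10 ≠ -7  OK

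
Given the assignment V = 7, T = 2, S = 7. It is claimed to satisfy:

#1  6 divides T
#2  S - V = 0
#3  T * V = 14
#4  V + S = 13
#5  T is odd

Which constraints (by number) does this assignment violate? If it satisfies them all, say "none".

No — constraints 1, 4, and 5 are not satisfied.

#1 2 = 6*0 + 2, so 6 does not divide 2 — fails.
#2 S - V = 7 - 7 = 0 — holds.
#3 T * V = 2 * 7 = 14 — holds.
#4 V + S = 7 + 7 = 14, not 13 — fails.
#5 T = 2 is even — fails.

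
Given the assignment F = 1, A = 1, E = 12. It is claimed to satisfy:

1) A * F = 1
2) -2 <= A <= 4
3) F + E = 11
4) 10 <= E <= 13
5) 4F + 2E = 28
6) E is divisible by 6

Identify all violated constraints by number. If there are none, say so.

1) A * F = 1 * 1 = 1 — satisfied.
2) A = 1 lies in [-2, 4] — satisfied.
3) F + E = 1 + 12 = 13, not 11 — violated.
4) E = 12 lies in [10, 13] — satisfied.
5) 4F + 2E = 4(1) + 2(12) = 28 — satisfied.
6) 12 / 6 = 2, so 6 divides 12 — satisfied.

No — constraint 3 is not satisfied.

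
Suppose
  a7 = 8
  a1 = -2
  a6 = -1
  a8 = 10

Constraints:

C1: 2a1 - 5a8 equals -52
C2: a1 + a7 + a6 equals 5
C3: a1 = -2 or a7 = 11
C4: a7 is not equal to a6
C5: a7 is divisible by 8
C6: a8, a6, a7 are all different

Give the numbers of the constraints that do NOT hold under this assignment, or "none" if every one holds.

C1: 2a1 - 5a8 = 2(-2) - 5(10) = -54, not -52 — violated.
C2: a1 + a7 + a6 = -2 + 8 + (-1) = 5 — OK.
C3: a1 = -2 = -2 (first disjunct) — OK.
C4: a7 = 8, a6 = -1; distinct — OK.
C5: 8 / 8 = 1, so 8 divides 8 — OK.
C6: values 10, -1, 8 are pairwise distinct — OK.

No — constraint 1 is not satisfied.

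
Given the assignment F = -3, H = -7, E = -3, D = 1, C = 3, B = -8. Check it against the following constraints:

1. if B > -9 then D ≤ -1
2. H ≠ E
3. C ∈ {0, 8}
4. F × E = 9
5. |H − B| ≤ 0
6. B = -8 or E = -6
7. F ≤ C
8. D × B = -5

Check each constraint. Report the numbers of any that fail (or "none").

Violated: 1, 3, 5, and 8.

1. B = -8 > -9, so we need D ≤ -1; but D = 1 > -1  false
2. H = -7, E = -3; distinct  true
3. C = 3 is not in {0, 8}  false
4. F × E = -3 × (-3) = 9  true
5. |-7 − (-8)| = 1; 1 > 0, exceeds bound 0  false
6. B = -8 = -8 (first disjunct)  true
7. F = -3, C = 3; -3 ≤ 3  true
8. D × B = 1 × (-8) = -8, not -5  false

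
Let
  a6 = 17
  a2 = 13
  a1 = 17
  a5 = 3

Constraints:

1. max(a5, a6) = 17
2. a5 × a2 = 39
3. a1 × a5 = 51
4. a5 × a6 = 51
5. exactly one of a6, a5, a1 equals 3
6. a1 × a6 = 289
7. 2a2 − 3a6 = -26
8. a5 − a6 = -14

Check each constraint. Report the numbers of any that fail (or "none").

1. max(3, 17) = 17  OK
2. a5 × a2 = 3 × 13 = 39  OK
3. a1 × a5 = 17 × 3 = 51  OK
4. a5 × a6 = 3 × 17 = 51  OK
5. a6=17, a5=3, a1=17; 1 of them equals 3  OK
6. a1 × a6 = 17 × 17 = 289  OK
7. 2a2 − 3a6 = 2(13) − 3(17) = -25, not -26  FAIL
8. a5 − a6 = 3 − 17 = -14  OK

Violated: 7.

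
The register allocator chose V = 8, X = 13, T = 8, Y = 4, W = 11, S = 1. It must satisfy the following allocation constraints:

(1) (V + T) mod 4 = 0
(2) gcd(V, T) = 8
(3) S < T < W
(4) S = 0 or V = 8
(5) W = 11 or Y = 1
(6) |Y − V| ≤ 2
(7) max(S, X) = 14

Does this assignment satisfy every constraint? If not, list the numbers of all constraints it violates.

Constraints 6 and 7 are violated.

(1) V + T = 16; 16 mod 4 = 0  ✔
(2) gcd(8, 8) = 8  ✔
(3) values 1 < 8 < 11  ✔
(4) S = 1 ≠ 0, but V = 8 = 8 (second disjunct)  ✔
(5) W = 11 = 11 (first disjunct)  ✔
(6) |4 − 8| = 4; 4 > 2, exceeds bound 2  ✘
(7) max(1, 13) = 13, not 14  ✘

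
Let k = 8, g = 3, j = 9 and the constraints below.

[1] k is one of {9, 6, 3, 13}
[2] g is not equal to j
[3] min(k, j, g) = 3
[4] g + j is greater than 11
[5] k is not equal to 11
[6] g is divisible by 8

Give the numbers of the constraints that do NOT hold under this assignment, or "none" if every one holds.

Constraints 1, 6 do not hold.

[1] k = 8 is not in {9, 6, 3, 13} — fails.
[2] g = 3, j = 9; distinct — holds.
[3] min(8, 9, 3) = 3 — holds.
[4] g + j = 3 + 9 = 12; 12 > 11 — holds.
[5] k = 8, and 8 ≠ 11 — holds.
[6] 3 = 8*0 + 3, so 8 does not divide 3 — fails.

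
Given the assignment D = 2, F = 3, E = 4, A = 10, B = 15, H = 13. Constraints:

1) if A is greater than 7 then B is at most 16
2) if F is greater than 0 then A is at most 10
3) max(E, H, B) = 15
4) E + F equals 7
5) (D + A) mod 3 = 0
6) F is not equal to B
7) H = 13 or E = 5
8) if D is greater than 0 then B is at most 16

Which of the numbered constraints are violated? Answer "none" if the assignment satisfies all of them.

No violations.

1) A = 10 > 7, so we need B ≤ 16; B = 15 ≤ 16 — OK.
2) F = 3 > 0, so we need A ≤ 10; A = 10 ≤ 10 — OK.
3) max(4, 13, 15) = 15 — OK.
4) E + F = 4 + 3 = 7 — OK.
5) D + A = 12; 12 mod 3 = 0 — OK.
6) F = 3, B = 15; distinct — OK.
7) H = 13 = 13 (first disjunct) — OK.
8) D = 2 > 0, so we need B ≤ 16; B = 15 ≤ 16 — OK.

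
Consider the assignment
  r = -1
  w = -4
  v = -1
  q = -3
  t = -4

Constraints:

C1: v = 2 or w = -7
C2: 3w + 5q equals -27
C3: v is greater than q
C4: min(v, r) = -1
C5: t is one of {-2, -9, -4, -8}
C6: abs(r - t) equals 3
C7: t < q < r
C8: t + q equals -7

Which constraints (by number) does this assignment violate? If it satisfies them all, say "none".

No — constraint 1 is not satisfied.

C1: v = -1 ≠ 2 and w = -4 ≠ -7; both disjuncts false — does not hold.
C2: 3w + 5q = 3(-4) + 5(-3) = -27 — holds.
C3: v = -1, q = -3; -1 > -3 — holds.
C4: min(-1, -1) = -1 — holds.
C5: t = -4 is in {-2, -9, -4, -8} — holds.
C6: abs(-1 - (-4)) = 3 — holds.
C7: values -4 < -3 < -1 — holds.
C8: t + q = -4 + (-3) = -7 — holds.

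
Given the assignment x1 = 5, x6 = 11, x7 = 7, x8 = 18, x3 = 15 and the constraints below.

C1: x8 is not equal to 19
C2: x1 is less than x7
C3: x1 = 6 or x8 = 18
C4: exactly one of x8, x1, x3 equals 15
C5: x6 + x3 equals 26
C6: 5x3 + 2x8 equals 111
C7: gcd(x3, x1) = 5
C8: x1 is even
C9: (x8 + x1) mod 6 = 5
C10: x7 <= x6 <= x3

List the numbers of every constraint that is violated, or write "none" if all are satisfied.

C1: x8 = 18, and 18 ≠ 19  ✓
C2: x1 = 5, x7 = 7; 5 < 7  ✓
C3: x1 = 5 ≠ 6, but x8 = 18 = 18 (second disjunct)  ✓
C4: x8=18, x1=5, x3=15; 1 of them equals 15  ✓
C5: x6 + x3 = 11 + 15 = 26  ✓
C6: 5x3 + 2x8 = 5(15) + 2(18) = 111  ✓
C7: gcd(15, 5) = 5  ✓
C8: x1 = 5 is odd  ✗
C9: x8 + x1 = 23; 23 mod 6 = 5  ✓
C10: values 7 <= 11 <= 15  ✓

No — constraint 8 is not satisfied.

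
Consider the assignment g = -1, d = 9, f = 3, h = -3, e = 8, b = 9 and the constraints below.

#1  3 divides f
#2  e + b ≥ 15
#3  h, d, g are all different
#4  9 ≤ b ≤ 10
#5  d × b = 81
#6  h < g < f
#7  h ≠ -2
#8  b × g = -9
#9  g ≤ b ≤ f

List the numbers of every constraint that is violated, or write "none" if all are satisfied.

Constraint 9 is violated.

#1 3 / 3 = 1, so 3 divides 3  holds
#2 e + b = 8 + 9 = 17; 17 ≥ 15  holds
#3 values -3, 9, -1 are pairwise distinct  holds
#4 b = 9 lies in [9, 10]  holds
#5 d × b = 9 × 9 = 81  holds
#6 values -3 < -1 < 3  holds
#7 h = -3, and -3 ≠ -2  holds
#8 b × g = 9 × (-1) = -9  holds
#9 values -1, 9, 3; b = 9 is not ≤ f = 3  fails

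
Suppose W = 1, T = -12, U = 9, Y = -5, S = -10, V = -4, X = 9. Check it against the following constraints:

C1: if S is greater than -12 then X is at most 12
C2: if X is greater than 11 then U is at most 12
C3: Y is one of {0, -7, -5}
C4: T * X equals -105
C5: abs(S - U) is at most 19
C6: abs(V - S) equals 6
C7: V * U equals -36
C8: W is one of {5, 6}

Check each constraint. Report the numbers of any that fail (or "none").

Constraints 4, 8 do not hold.

C1: S = -10 > -12, so we need X ≤ 12; X = 9 ≤ 12 — holds.
C2: X = 9, not > 11; antecedent false, conditional vacuously true — holds.
C3: Y = -5 is in {0, -7, -5} — holds.
C4: T * X = -12 * 9 = -108, not -105 — does not hold.
C5: abs(-10 - 9) = 19; 19 ≤ 19 — holds.
C6: abs(-4 - (-10)) = 6 — holds.
C7: V * U = -4 * 9 = -36 — holds.
C8: W = 1 is not in {5, 6} — does not hold.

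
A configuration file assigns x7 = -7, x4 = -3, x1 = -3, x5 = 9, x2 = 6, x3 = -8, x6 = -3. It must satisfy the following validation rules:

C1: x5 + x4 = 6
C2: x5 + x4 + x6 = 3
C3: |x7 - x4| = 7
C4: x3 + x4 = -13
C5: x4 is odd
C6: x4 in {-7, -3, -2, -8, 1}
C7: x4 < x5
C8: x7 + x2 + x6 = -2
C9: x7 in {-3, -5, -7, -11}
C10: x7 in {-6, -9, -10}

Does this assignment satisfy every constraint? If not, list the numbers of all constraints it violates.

The assignment fails constraints 3, 4, 8, 10.

C1: x5 + x4 = 9 + (-3) = 6  ✔
C2: x5 + x4 + x6 = 9 + (-3) + (-3) = 3  ✔
C3: |-7 - (-3)| = 4, not 7  ✘
C4: x3 + x4 = -8 + (-3) = -11, not -13  ✘
C5: x4 = -3 is odd  ✔
C6: x4 = -3 is in {-7, -3, -2, -8, 1}  ✔
C7: x4 = -3, x5 = 9; -3 < 9  ✔
C8: x7 + x2 + x6 = -7 + 6 + (-3) = -4, not -2  ✘
C9: x7 = -7 is in {-3, -5, -7, -11}  ✔
C10: x7 = -7 is not in {-6, -9, -10}  ✘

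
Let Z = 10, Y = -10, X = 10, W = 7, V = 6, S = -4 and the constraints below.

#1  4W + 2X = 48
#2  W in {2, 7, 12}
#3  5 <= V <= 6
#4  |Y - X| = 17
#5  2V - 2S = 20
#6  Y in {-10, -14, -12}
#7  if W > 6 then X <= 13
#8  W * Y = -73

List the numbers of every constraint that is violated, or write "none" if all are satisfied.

Constraints 4 and 8 are violated.

#1 4W + 2X = 4(7) + 2(10) = 48  ✓
#2 W = 7 is in {2, 7, 12}  ✓
#3 V = 6 lies in [5, 6]  ✓
#4 |-10 - 10| = 20, not 17  ✗
#5 2V - 2S = 2(6) - 2(-4) = 20  ✓
#6 Y = -10 is in {-10, -14, -12}  ✓
#7 W = 7 > 6, so we need X ≤ 13; X = 10 ≤ 13  ✓
#8 W * Y = 7 * (-10) = -70, not -73  ✗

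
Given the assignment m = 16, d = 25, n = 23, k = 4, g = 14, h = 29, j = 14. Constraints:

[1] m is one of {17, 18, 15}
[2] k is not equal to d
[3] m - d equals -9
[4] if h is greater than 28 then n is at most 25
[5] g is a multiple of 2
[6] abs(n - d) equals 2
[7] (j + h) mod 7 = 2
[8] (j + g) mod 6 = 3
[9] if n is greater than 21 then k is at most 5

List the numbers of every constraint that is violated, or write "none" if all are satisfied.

[1] m = 16 is not in {17, 18, 15}  fails
[2] k = 4, d = 25; distinct  holds
[3] m - d = 16 - 25 = -9  holds
[4] h = 29 > 28, so we need n ≤ 25; n = 23 ≤ 25  holds
[5] 14 / 2 = 7, so 2 divides 14  holds
[6] abs(23 - 25) = 2  holds
[7] j + h = 43; 43 mod 7 = 1, not 2  fails
[8] j + g = 28; 28 mod 6 = 4, not 3  fails
[9] n = 23 > 21, so we need k ≤ 5; k = 4 ≤ 5  holds

Constraints 1, 7, and 8 are violated.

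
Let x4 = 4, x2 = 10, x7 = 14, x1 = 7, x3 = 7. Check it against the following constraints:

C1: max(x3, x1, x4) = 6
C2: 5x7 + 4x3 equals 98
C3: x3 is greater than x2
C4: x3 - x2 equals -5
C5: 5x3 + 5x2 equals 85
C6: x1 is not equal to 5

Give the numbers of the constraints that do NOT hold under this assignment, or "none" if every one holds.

Constraints 1, 3, and 4 are violated.

C1: max(7, 7, 4) = 7, not 6 — fails.
C2: 5x7 + 4x3 = 5(14) + 4(7) = 98 — holds.
C3: x3 = 7, x2 = 10; 7 ≤ 10 (want >) — fails.
C4: x3 - x2 = 7 - 10 = -3, not -5 — fails.
C5: 5x3 + 5x2 = 5(7) + 5(10) = 85 — holds.
C6: x1 = 7, and 7 ≠ 5 — holds.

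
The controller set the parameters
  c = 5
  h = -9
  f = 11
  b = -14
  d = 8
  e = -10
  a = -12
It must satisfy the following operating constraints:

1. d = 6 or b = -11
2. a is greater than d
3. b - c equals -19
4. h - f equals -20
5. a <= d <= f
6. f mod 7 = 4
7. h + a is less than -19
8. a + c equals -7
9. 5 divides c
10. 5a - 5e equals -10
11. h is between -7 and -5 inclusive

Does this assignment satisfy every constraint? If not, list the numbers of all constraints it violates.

Constraints 1, 2, and 11 are violated.

1. d = 8 ≠ 6 and b = -14 ≠ -11; both disjuncts false — violated.
2. a = -12, d = 8; -12 ≤ 8 (want >) — violated.
3. b - c = -14 - 5 = -19 — OK.
4. h - f = -9 - 11 = -20 — OK.
5. values -12 <= 8 <= 11 — OK.
6. 11 mod 7 = 4 — OK.
7. h + a = -9 + (-12) = -21; -21 < -19 — OK.
8. a + c = -12 + 5 = -7 — OK.
9. 5 / 5 = 1, so 5 divides 5 — OK.
10. 5a - 5e = 5(-12) - 5(-10) = -10 — OK.
11. h = -9 is outside [-7, -5] — violated.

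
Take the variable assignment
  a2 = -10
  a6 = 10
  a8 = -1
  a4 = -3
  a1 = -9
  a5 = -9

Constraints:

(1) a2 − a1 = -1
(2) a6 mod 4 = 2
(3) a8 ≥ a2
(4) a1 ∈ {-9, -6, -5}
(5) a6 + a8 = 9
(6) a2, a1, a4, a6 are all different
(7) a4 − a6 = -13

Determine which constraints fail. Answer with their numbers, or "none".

(1) a2 − a1 = -10 − (-9) = -1 — satisfied.
(2) 10 mod 4 = 2 — satisfied.
(3) a8 = -1, a2 = -10; -1 ≥ -10 — satisfied.
(4) a1 = -9 is in {-9, -6, -5} — satisfied.
(5) a6 + a8 = 10 + (-1) = 9 — satisfied.
(6) values -10, -9, -3, 10 are pairwise distinct — satisfied.
(7) a4 − a6 = -3 − 10 = -13 — satisfied.

None — every constraint holds.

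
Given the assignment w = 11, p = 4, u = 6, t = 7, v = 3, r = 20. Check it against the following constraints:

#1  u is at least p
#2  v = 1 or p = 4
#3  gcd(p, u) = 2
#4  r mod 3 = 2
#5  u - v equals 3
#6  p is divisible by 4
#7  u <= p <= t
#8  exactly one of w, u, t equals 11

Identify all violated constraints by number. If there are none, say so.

No — constraint 7 is not satisfied.

#1 u = 6, p = 4; 6 ≥ 4  true
#2 v = 3 ≠ 1, but p = 4 = 4 (second disjunct)  true
#3 gcd(4, 6) = 2  true
#4 20 mod 3 = 2  true
#5 u - v = 6 - 3 = 3  true
#6 4 / 4 = 1, so 4 divides 4  true
#7 values 6, 4, 7; u = 6 is not <= p = 4  false
#8 w=11, u=6, t=7; 1 of them equals 11  true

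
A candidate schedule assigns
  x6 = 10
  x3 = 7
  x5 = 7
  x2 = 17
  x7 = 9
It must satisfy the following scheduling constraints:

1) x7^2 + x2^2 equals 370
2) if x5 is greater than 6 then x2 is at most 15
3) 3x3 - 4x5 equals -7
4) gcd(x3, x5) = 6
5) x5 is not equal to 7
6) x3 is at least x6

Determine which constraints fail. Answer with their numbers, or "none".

1) x7^2 + x2^2 = 9^2 + 17^2 = 81 + 289 = 370  ✓
2) x5 = 7 > 6, so we need x2 ≤ 15; but x2 = 17 > 15  ✗
3) 3x3 - 4x5 = 3(7) - 4(7) = -7  ✓
4) gcd(7, 7) = 7, not 6  ✗
5) x5 = 7, but 7 is required to differ  ✗
6) x3 = 7, x6 = 10; 7 < 10 (want ≥)  ✗

Constraints 2, 4, 5, and 6 do not hold.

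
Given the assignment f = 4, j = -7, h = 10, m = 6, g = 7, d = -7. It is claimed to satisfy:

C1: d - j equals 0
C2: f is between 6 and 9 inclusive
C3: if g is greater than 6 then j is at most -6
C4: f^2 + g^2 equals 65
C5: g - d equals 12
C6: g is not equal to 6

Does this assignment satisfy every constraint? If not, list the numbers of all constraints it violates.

C1: d - j = -7 - (-7) = 0 — satisfied.
C2: f = 4 is outside [6, 9] — violated.
C3: g = 7 > 6, so we need j ≤ -6; j = -7 ≤ -6 — satisfied.
C4: f^2 + g^2 = 4^2 + 7^2 = 16 + 49 = 65 — satisfied.
C5: g - d = 7 - (-7) = 14, not 12 — violated.
C6: g = 7, and 7 ≠ 6 — satisfied.

The assignment fails constraints 2 and 5.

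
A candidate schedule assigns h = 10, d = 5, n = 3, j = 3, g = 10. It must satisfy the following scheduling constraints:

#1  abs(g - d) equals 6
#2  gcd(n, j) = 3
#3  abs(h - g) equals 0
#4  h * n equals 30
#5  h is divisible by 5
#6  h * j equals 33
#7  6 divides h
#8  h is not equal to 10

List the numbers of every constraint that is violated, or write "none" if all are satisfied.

#1 abs(10 - 5) = 5, not 6 — violated.
#2 gcd(3, 3) = 3 — OK.
#3 abs(10 - 10) = 0 — OK.
#4 h * n = 10 * 3 = 30 — OK.
#5 10 / 5 = 2, so 5 divides 10 — OK.
#6 h * j = 10 * 3 = 30, not 33 — violated.
#7 10 = 6*1 + 4, so 6 does not divide 10 — violated.
#8 h = 10, but 10 is required to differ — violated.

Constraints 1, 6, 7, and 8 are violated.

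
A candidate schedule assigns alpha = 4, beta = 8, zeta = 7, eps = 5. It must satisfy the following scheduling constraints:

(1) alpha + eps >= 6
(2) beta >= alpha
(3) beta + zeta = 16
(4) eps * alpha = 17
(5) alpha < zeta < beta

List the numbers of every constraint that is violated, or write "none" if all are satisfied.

(1) alpha + eps = 4 + 5 = 9; 9 ≥ 6  ✓
(2) beta = 8, alpha = 4; 8 ≥ 4  ✓
(3) beta + zeta = 8 + 7 = 15, not 16  ✗
(4) eps * alpha = 5 * 4 = 20, not 17  ✗
(5) values 4 < 7 < 8  ✓

Constraints 3, 4 do not hold.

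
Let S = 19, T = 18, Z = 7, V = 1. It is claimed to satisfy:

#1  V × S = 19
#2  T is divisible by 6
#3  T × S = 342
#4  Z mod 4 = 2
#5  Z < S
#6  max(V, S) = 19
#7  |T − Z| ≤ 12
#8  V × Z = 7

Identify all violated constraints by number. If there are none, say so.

#1 V × S = 1 × 19 = 19  holds
#2 18 / 6 = 3, so 6 divides 18  holds
#3 T × S = 18 × 19 = 342  holds
#4 7 mod 4 = 3, not 2  fails
#5 Z = 7, S = 19; 7 < 19  holds
#6 max(1, 19) = 19  holds
#7 |18 − 7| = 11; 11 ≤ 12  holds
#8 V × Z = 1 × 7 = 7  holds

The assignment fails constraint 4.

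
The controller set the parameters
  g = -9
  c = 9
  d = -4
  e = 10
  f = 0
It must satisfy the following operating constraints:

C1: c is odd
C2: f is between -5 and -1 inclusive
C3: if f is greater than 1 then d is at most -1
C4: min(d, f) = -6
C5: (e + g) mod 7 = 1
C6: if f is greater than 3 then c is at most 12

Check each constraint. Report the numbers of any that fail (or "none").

C1: c = 9 is odd — holds.
C2: f = 0 is outside [-5, -1] — does not hold.
C3: f = 0, not > 1; antecedent false, conditional vacuously true — holds.
C4: min(-4, 0) = -4, not -6 — does not hold.
C5: e + g = 1; 1 mod 7 = 1 — holds.
C6: f = 0, not > 3; antecedent false, conditional vacuously true — holds.

No — constraints 2 and 4 are not satisfied.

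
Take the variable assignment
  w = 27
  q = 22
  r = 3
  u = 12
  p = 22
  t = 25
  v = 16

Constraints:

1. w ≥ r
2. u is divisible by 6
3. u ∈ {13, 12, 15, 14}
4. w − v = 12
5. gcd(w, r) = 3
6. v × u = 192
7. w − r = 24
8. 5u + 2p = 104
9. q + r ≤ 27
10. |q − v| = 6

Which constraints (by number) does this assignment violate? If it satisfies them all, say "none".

1. w = 27, r = 3; 27 ≥ 3 — holds.
2. 12 / 6 = 2, so 6 divides 12 — holds.
3. u = 12 is in {13, 12, 15, 14} — holds.
4. w − v = 27 − 16 = 11, not 12 — fails.
5. gcd(27, 3) = 3 — holds.
6. v × u = 16 × 12 = 192 — holds.
7. w − r = 27 − 3 = 24 — holds.
8. 5u + 2p = 5(12) + 2(22) = 104 — holds.
9. q + r = 22 + 3 = 25; 25 ≤ 27 — holds.
10. |22 − 16| = 6 — holds.

Constraint 4 is violated.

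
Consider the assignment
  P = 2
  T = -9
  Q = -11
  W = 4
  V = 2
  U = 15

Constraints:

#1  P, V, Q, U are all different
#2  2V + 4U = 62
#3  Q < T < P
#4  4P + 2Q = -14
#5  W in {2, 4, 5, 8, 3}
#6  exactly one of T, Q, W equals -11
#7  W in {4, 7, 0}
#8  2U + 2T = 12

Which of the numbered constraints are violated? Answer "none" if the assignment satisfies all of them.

#1 P = V = 2, not all different  FAIL
#2 2V + 4U = 2(2) + 4(15) = 64, not 62  FAIL
#3 values -11 < -9 < 2  OK
#4 4P + 2Q = 4(2) + 2(-11) = -14  OK
#5 W = 4 is in {2, 4, 5, 8, 3}  OK
#6 T=-9, Q=-11, W=4; 1 of them equals -11  OK
#7 W = 4 is in {4, 7, 0}  OK
#8 2U + 2T = 2(15) + 2(-9) = 12  OK

Constraints 1 and 2 are violated.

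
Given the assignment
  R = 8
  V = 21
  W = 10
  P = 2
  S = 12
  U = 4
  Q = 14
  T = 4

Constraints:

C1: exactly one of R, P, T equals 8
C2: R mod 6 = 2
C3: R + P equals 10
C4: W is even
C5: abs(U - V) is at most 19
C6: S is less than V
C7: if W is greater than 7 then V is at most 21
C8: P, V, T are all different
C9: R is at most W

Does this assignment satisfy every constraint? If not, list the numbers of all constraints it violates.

C1: R=8, P=2, T=4; 1 of them equals 8 — holds.
C2: 8 mod 6 = 2 — holds.
C3: R + P = 8 + 2 = 10 — holds.
C4: W = 10 is even — holds.
C5: abs(4 - 21) = 17; 17 ≤ 19 — holds.
C6: S = 12, V = 21; 12 < 21 — holds.
C7: W = 10 > 7, so we need V ≤ 21; V = 21 ≤ 21 — holds.
C8: values 2, 21, 4 are pairwise distinct — holds.
C9: R = 8, W = 10; 8 ≤ 10 — holds.

None — every constraint holds.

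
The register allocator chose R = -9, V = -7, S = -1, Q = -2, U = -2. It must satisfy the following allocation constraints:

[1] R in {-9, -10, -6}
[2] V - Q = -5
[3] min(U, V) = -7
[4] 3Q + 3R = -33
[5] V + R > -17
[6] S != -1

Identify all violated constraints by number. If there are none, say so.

Violated: 6.

[1] R = -9 is in {-9, -10, -6} — holds.
[2] V - Q = -7 - (-2) = -5 — holds.
[3] min(-2, -7) = -7 — holds.
[4] 3Q + 3R = 3(-2) + 3(-9) = -33 — holds.
[5] V + R = -7 + (-9) = -16; -16 > -17 — holds.
[6] S = -1, but -1 is required to differ — does not hold.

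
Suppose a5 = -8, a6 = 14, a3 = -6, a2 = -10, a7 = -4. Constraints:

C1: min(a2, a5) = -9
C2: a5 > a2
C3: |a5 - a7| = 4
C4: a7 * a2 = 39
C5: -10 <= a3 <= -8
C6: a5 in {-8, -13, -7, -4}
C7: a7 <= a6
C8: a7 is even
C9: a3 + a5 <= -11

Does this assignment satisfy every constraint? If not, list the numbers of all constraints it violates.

Constraints 1, 4, and 5 are violated.

C1: min(-10, -8) = -10, not -9  ✗
C2: a5 = -8, a2 = -10; -8 > -10  ✓
C3: |-8 - (-4)| = 4  ✓
C4: a7 * a2 = -4 * (-10) = 40, not 39  ✗
C5: a3 = -6 is outside [-10, -8]  ✗
C6: a5 = -8 is in {-8, -13, -7, -4}  ✓
C7: a7 = -4, a6 = 14; -4 ≤ 14  ✓
C8: a7 = -4 is even  ✓
C9: a3 + a5 = -6 + (-8) = -14; -14 ≤ -11  ✓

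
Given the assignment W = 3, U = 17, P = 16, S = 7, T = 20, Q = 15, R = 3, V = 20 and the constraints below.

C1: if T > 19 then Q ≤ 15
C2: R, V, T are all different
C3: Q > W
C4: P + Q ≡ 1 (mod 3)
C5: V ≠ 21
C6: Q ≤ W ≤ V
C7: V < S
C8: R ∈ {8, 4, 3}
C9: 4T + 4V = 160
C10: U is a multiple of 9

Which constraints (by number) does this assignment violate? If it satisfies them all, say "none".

C1: T = 20 > 19, so we need Q ≤ 15; Q = 15 ≤ 15  true
C2: V = T = 20, not all different  false
C3: Q = 15, W = 3; 15 > 3  true
C4: P + Q = 31; 31 mod 3 = 1  true
C5: V = 20, and 20 ≠ 21  true
C6: values 15, 3, 20; Q = 15 is not ≤ W = 3  false
C7: V = 20, S = 7; 20 ≥ 7 (want <)  false
C8: R = 3 is in {8, 4, 3}  true
C9: 4T + 4V = 4(20) + 4(20) = 160  true
C10: 17 = 9×1 + 8, so 9 does not divide 17  false

The assignment fails constraints 2, 6, 7, and 10.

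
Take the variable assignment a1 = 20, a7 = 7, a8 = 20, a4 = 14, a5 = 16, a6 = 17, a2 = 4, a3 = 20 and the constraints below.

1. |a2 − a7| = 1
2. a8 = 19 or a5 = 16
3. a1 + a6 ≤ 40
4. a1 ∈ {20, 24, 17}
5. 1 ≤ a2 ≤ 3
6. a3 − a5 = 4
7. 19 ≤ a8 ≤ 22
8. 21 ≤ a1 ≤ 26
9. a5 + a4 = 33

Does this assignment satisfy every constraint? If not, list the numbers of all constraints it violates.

Constraints 1, 5, 8, 9 are violated.

1. |4 − 7| = 3, not 1  false
2. a8 = 20 ≠ 19, but a5 = 16 = 16 (second disjunct)  true
3. a1 + a6 = 20 + 17 = 37; 37 ≤ 40  true
4. a1 = 20 is in {20, 24, 17}  true
5. a2 = 4 is outside [1, 3]  false
6. a3 − a5 = 20 − 16 = 4  true
7. a8 = 20 lies in [19, 22]  true
8. a1 = 20 is outside [21, 26]  false
9. a5 + a4 = 16 + 14 = 30, not 33  false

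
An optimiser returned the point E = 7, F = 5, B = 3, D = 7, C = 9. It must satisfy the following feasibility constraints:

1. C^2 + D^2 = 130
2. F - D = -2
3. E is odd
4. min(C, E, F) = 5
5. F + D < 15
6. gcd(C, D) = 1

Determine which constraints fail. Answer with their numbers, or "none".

1. C^2 + D^2 = 9^2 + 7^2 = 81 + 49 = 130  yes
2. F - D = 5 - 7 = -2  yes
3. E = 7 is odd  yes
4. min(9, 7, 5) = 5  yes
5. F + D = 5 + 7 = 12; 12 < 15  yes
6. gcd(9, 7) = 1  yes

No violations.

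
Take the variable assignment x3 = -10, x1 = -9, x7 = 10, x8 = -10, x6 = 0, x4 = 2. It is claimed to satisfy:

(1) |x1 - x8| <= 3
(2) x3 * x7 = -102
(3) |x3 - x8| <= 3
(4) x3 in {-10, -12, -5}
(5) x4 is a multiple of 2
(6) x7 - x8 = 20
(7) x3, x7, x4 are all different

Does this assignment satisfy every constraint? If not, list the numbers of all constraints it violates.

The assignment fails constraint 2.

(1) |-9 - (-10)| = 1; 1 ≤ 3  holds
(2) x3 * x7 = -10 * 10 = -100, not -102  fails
(3) |-10 - (-10)| = 0; 0 ≤ 3  holds
(4) x3 = -10 is in {-10, -12, -5}  holds
(5) 2 / 2 = 1, so 2 divides 2  holds
(6) x7 - x8 = 10 - (-10) = 20  holds
(7) values -10, 10, 2 are pairwise distinct  holds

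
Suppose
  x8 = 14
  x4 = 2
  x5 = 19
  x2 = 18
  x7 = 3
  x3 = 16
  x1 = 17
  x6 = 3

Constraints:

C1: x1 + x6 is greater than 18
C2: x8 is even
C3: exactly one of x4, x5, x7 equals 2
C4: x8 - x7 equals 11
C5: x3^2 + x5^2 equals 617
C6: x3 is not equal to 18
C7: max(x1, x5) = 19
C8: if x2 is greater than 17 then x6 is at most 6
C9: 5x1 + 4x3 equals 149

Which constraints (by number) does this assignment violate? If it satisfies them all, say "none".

C1: x1 + x6 = 17 + 3 = 20; 20 > 18  ✔
C2: x8 = 14 is even  ✔
C3: x4=2, x5=19, x7=3; 1 of them equals 2  ✔
C4: x8 - x7 = 14 - 3 = 11  ✔
C5: x3^2 + x5^2 = 16^2 + 19^2 = 256 + 361 = 617  ✔
C6: x3 = 16, and 16 ≠ 18  ✔
C7: max(17, 19) = 19  ✔
C8: x2 = 18 > 17, so we need x6 ≤ 6; x6 = 3 ≤ 6  ✔
C9: 5x1 + 4x3 = 5(17) + 4(16) = 149  ✔

None — every constraint holds.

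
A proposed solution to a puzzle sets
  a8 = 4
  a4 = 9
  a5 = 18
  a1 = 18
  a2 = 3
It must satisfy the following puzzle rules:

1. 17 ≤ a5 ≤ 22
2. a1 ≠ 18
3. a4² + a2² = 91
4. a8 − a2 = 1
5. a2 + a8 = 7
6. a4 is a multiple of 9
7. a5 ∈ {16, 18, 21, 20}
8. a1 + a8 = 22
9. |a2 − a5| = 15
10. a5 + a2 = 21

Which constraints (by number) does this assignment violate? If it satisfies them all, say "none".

Constraints 2 and 3 do not hold.

1. a5 = 18 lies in [17, 22]  yes
2. a1 = 18, but 18 is required to differ  no
3. a4² + a2² = 9² + 3² = 81 + 9 = 90, not 91  no
4. a8 − a2 = 4 − 3 = 1  yes
5. a2 + a8 = 3 + 4 = 7  yes
6. 9 / 9 = 1, so 9 divides 9  yes
7. a5 = 18 is in {16, 18, 21, 20}  yes
8. a1 + a8 = 18 + 4 = 22  yes
9. |3 − 18| = 15  yes
10. a5 + a2 = 18 + 3 = 21  yes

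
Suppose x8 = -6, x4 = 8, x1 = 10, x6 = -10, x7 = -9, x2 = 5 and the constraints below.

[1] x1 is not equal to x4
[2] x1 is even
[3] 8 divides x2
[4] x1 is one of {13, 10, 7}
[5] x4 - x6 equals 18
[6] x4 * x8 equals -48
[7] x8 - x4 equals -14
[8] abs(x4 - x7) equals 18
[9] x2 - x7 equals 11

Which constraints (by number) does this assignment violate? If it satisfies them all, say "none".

The assignment fails constraints 3, 8, and 9.

[1] x1 = 10, x4 = 8; distinct — holds.
[2] x1 = 10 is even — holds.
[3] 5 = 8*0 + 5, so 8 does not divide 5 — does not hold.
[4] x1 = 10 is in {13, 10, 7} — holds.
[5] x4 - x6 = 8 - (-10) = 18 — holds.
[6] x4 * x8 = 8 * (-6) = -48 — holds.
[7] x8 - x4 = -6 - 8 = -14 — holds.
[8] abs(8 - (-9)) = 17, not 18 — does not hold.
[9] x2 - x7 = 5 - (-9) = 14, not 11 — does not hold.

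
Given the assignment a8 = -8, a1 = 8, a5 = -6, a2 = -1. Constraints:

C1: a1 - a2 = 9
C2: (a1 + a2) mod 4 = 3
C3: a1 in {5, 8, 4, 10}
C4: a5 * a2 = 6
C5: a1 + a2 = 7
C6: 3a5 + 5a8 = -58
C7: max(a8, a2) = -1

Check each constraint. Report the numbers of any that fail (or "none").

C1: a1 - a2 = 8 - (-1) = 9 — holds.
C2: a1 + a2 = 7; 7 mod 4 = 3 — holds.
C3: a1 = 8 is in {5, 8, 4, 10} — holds.
C4: a5 * a2 = -6 * (-1) = 6 — holds.
C5: a1 + a2 = 8 + (-1) = 7 — holds.
C6: 3a5 + 5a8 = 3(-6) + 5(-8) = -58 — holds.
C7: max(-8, -1) = -1 — holds.

None — every constraint holds.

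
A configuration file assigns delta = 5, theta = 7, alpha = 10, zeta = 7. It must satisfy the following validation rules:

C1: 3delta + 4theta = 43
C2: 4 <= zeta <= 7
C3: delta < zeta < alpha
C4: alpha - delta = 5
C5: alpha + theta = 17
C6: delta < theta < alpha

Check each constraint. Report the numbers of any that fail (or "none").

All constraints are satisfied.

C1: 3delta + 4theta = 3(5) + 4(7) = 43  holds
C2: zeta = 7 lies in [4, 7]  holds
C3: values 5 < 7 < 10  holds
C4: alpha - delta = 10 - 5 = 5  holds
C5: alpha + theta = 10 + 7 = 17  holds
C6: values 5 < 7 < 10  holds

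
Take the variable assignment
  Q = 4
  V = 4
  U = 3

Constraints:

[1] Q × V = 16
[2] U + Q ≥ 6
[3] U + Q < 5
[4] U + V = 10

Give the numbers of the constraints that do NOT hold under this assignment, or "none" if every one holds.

[1] Q × V = 4 × 4 = 16 — OK.
[2] U + Q = 3 + 4 = 7; 7 ≥ 6 — OK.
[3] U + Q = 3 + 4 = 7; 7 ≥ 5, bound 5 not met — violated.
[4] U + V = 3 + 4 = 7, not 10 — violated.

Violated: 3 and 4.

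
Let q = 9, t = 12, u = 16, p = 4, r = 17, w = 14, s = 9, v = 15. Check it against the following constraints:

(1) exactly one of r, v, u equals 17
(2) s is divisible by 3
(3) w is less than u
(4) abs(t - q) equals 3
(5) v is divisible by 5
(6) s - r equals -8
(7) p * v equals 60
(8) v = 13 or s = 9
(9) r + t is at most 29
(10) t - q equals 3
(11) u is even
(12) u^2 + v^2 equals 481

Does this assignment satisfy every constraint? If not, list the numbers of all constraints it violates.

All constraints are satisfied.

(1) r=17, v=15, u=16; 1 of them equals 17 — holds.
(2) 9 / 3 = 3, so 3 divides 9 — holds.
(3) w = 14, u = 16; 14 < 16 — holds.
(4) abs(12 - 9) = 3 — holds.
(5) 15 / 5 = 3, so 5 divides 15 — holds.
(6) s - r = 9 - 17 = -8 — holds.
(7) p * v = 4 * 15 = 60 — holds.
(8) v = 15 ≠ 13, but s = 9 = 9 (second disjunct) — holds.
(9) r + t = 17 + 12 = 29; 29 ≤ 29 — holds.
(10) t - q = 12 - 9 = 3 — holds.
(11) u = 16 is even — holds.
(12) u^2 + v^2 = 16^2 + 15^2 = 256 + 225 = 481 — holds.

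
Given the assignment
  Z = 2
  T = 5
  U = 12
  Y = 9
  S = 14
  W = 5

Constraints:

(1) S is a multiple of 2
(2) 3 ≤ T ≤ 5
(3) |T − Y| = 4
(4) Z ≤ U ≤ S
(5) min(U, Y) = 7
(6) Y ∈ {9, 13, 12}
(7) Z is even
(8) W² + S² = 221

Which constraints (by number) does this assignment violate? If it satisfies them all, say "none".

(1) 14 / 2 = 7, so 2 divides 14 — holds.
(2) T = 5 lies in [3, 5] — holds.
(3) |5 − 9| = 4 — holds.
(4) values 2 ≤ 12 ≤ 14 — holds.
(5) min(12, 9) = 9, not 7 — fails.
(6) Y = 9 is in {9, 13, 12} — holds.
(7) Z = 2 is even — holds.
(8) W² + S² = 5² + 14² = 25 + 196 = 221 — holds.

Violated: 5.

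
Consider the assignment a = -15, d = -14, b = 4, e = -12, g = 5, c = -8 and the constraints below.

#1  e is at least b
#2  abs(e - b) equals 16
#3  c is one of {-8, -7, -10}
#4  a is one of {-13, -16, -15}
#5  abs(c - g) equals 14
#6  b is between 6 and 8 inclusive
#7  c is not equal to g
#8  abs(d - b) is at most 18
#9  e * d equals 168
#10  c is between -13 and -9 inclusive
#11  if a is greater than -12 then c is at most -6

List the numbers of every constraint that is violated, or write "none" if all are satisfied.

Constraints 1, 5, 6, and 10 do not hold.

#1 e = -12, b = 4; -12 < 4 (want ≥)  ✗
#2 abs(-12 - 4) = 16  ✓
#3 c = -8 is in {-8, -7, -10}  ✓
#4 a = -15 is in {-13, -16, -15}  ✓
#5 abs(-8 - 5) = 13, not 14  ✗
#6 b = 4 is outside [6, 8]  ✗
#7 c = -8, g = 5; distinct  ✓
#8 abs(-14 - 4) = 18; 18 ≤ 18  ✓
#9 e * d = -12 * (-14) = 168  ✓
#10 c = -8 is outside [-13, -9]  ✗
#11 a = -15, not > -12; antecedent false, conditional vacuously true  ✓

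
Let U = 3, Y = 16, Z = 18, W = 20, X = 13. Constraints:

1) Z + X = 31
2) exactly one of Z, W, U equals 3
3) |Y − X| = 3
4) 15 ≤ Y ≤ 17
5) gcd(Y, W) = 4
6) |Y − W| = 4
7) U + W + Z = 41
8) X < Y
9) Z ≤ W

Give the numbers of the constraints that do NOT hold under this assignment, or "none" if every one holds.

The assignment satisfies every constraint.

1) Z + X = 18 + 13 = 31  ✔
2) Z=18, W=20, U=3; 1 of them equals 3  ✔
3) |16 − 13| = 3  ✔
4) Y = 16 lies in [15, 17]  ✔
5) gcd(16, 20) = 4  ✔
6) |16 − 20| = 4  ✔
7) U + W + Z = 3 + 20 + 18 = 41  ✔
8) X = 13, Y = 16; 13 < 16  ✔
9) Z = 18, W = 20; 18 ≤ 20  ✔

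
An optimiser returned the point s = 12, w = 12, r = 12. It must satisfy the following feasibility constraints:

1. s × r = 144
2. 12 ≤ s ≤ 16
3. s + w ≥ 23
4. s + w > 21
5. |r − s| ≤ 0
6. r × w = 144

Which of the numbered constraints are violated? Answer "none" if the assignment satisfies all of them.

1. s × r = 12 × 12 = 144  yes
2. s = 12 lies in [12, 16]  yes
3. s + w = 12 + 12 = 24; 24 ≥ 23  yes
4. s + w = 12 + 12 = 24; 24 > 21  yes
5. |12 − 12| = 0; 0 ≤ 0  yes
6. r × w = 12 × 12 = 144  yes

None — every constraint holds.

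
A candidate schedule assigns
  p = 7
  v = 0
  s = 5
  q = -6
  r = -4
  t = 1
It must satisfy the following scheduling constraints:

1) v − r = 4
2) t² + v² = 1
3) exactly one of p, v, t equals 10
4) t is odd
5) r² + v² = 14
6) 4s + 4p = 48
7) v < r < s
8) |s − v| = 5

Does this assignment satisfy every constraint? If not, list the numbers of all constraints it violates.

No — constraints 3, 5, 7 are not satisfied.

1) v − r = 0 − (-4) = 4  OK
2) t² + v² = 1² + 0² = 1 + 0 = 1  OK
3) p=7, v=0, t=1; 0 of them equal 10, not exactly one  FAIL
4) t = 1 is odd  OK
5) r² + v² = (-4)² + 0² = 16 + 0 = 16, not 14  FAIL
6) 4s + 4p = 4(5) + 4(7) = 48  OK
7) values 0, -4, 5; v = 0 is not < r = -4  FAIL
8) |5 − 0| = 5  OK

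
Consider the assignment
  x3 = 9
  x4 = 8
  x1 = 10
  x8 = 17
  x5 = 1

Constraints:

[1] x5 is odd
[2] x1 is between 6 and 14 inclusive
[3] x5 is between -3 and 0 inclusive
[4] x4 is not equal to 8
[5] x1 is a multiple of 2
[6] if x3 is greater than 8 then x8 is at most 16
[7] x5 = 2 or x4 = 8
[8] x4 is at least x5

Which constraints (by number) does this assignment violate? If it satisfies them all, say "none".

[1] x5 = 1 is odd  holds
[2] x1 = 10 lies in [6, 14]  holds
[3] x5 = 1 is outside [-3, 0]  fails
[4] x4 = 8, but 8 is required to differ  fails
[5] 10 / 2 = 5, so 2 divides 10  holds
[6] x3 = 9 > 8, so we need x8 ≤ 16; but x8 = 17 > 16  fails
[7] x5 = 1 ≠ 2, but x4 = 8 = 8 (second disjunct)  holds
[8] x4 = 8, x5 = 1; 8 ≥ 1  holds

Constraints 3, 4, and 6 do not hold.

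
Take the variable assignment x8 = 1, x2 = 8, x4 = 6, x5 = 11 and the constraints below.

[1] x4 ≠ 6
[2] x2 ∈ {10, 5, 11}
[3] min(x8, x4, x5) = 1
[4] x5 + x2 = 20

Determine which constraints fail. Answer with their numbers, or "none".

Violated: 1, 2, 4.

[1] x4 = 6, but 6 is required to differ  ✘
[2] x2 = 8 is not in {10, 5, 11}  ✘
[3] min(1, 6, 11) = 1  ✔
[4] x5 + x2 = 11 + 8 = 19, not 20  ✘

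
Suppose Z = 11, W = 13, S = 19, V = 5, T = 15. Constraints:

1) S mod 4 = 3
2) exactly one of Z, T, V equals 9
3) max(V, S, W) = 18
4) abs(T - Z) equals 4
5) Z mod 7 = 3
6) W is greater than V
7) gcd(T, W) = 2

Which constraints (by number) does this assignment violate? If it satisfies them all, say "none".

Violated: 2, 3, 5, and 7.

1) 19 mod 4 = 3  ✓
2) Z=11, T=15, V=5; 0 of them equal 9, not exactly one  ✗
3) max(5, 19, 13) = 19, not 18  ✗
4) abs(15 - 11) = 4  ✓
5) 11 mod 7 = 4, not 3  ✗
6) W = 13, V = 5; 13 > 5  ✓
7) gcd(15, 13) = 1, not 2  ✗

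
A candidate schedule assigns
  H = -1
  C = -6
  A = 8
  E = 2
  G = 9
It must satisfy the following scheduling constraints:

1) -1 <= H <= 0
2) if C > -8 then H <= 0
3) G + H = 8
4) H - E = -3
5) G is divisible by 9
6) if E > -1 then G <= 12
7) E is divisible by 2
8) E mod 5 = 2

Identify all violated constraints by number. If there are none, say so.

The assignment satisfies every constraint.

1) H = -1 lies in [-1, 0]  ✔
2) C = -6 > -8, so we need H ≤ 0; H = -1 ≤ 0  ✔
3) G + H = 9 + (-1) = 8  ✔
4) H - E = -1 - 2 = -3  ✔
5) 9 / 9 = 1, so 9 divides 9  ✔
6) E = 2 > -1, so we need G ≤ 12; G = 9 ≤ 12  ✔
7) 2 / 2 = 1, so 2 divides 2  ✔
8) 2 mod 5 = 2  ✔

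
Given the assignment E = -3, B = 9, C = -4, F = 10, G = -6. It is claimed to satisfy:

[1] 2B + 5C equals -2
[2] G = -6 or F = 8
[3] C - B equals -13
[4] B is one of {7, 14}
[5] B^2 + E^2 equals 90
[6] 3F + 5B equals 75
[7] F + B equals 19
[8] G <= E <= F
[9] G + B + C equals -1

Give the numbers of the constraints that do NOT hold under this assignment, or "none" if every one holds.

[1] 2B + 5C = 2(9) + 5(-4) = -2 — holds.
[2] G = -6 = -6 (first disjunct) — holds.
[3] C - B = -4 - 9 = -13 — holds.
[4] B = 9 is not in {7, 14} — does not hold.
[5] B^2 + E^2 = 9^2 + (-3)^2 = 81 + 9 = 90 — holds.
[6] 3F + 5B = 3(10) + 5(9) = 75 — holds.
[7] F + B = 10 + 9 = 19 — holds.
[8] values -6 <= -3 <= 10 — holds.
[9] G + B + C = -6 + 9 + (-4) = -1 — holds.

Constraint 4 is violated.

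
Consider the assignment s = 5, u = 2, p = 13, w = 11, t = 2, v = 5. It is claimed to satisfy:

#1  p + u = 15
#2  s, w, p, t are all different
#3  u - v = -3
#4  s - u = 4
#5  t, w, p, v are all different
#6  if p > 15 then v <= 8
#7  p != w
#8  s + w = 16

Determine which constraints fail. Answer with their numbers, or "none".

Constraint 4 is violated.

#1 p + u = 13 + 2 = 15 — holds.
#2 values 5, 11, 13, 2 are pairwise distinct — holds.
#3 u - v = 2 - 5 = -3 — holds.
#4 s - u = 5 - 2 = 3, not 4 — fails.
#5 values 2, 11, 13, 5 are pairwise distinct — holds.
#6 p = 13, not > 15; antecedent false, conditional vacuously true — holds.
#7 p = 13, w = 11; distinct — holds.
#8 s + w = 5 + 11 = 16 — holds.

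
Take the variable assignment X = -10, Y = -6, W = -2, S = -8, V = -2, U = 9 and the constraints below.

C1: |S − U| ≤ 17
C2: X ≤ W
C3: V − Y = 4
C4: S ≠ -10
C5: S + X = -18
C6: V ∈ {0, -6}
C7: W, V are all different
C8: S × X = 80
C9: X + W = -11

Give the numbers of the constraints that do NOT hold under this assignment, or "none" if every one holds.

C1: |-8 − 9| = 17; 17 ≤ 17 — holds.
C2: X = -10, W = -2; -10 ≤ -2 — holds.
C3: V − Y = -2 − (-6) = 4 — holds.
C4: S = -8, and -8 ≠ -10 — holds.
C5: S + X = -8 + (-10) = -18 — holds.
C6: V = -2 is not in {0, -6} — does not hold.
C7: W = V = -2, not all different — does not hold.
C8: S × X = -8 × (-10) = 80 — holds.
C9: X + W = -10 + (-2) = -12, not -11 — does not hold.

Violated: 6, 7, 9.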